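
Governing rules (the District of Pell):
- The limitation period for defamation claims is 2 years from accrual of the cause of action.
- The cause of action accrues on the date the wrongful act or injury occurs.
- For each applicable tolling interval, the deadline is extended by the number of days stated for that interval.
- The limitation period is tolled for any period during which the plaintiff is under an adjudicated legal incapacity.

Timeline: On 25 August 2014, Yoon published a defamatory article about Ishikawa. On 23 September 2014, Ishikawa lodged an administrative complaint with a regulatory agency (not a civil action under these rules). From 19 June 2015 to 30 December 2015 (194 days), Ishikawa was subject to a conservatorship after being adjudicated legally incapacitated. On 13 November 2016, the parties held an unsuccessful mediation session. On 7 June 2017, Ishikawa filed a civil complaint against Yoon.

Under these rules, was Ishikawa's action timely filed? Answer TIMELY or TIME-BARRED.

TIME-BARRED

The claim accrued on 25 August 2014, when the wrongful act occurred.
2 years from 25 August 2014 is 25 August 2016.
The period was tolled for 194 days by the plaintiff's legal incapacity (19 June 2015 to 30 December 2015), pushing the deadline to 7 March 2017.
None of the other events listed affects the running of the period under the stated rules.
Filing on 7 June 2017 missed the 7 March 2017 deadline — the action is time-barred.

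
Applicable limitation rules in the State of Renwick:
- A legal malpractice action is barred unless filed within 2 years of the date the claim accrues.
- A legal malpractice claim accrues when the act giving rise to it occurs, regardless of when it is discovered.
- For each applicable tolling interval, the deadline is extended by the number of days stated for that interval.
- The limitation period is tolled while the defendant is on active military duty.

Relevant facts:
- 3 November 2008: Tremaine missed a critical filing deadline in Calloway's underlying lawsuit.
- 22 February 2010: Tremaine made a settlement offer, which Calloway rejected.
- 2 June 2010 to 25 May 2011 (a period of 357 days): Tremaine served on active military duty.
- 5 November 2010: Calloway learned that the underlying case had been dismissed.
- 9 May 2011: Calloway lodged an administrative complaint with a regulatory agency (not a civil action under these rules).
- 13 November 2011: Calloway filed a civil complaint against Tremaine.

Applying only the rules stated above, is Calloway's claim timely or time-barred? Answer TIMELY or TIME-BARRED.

TIME-BARRED

The claim accrued on 3 November 2008, when the wrongful act occurred; under the stated occurrence rule the 5 November 2010 discovery does not delay accrual.
Adding the 2 years base period to 3 November 2008 gives a deadline of 3 November 2010, before any tolling.
The defendant's active military service from 2 June 2010 to 25 May 2011 tolled the period for 357 days, extending the deadline to 26 October 2011.
Nothing else in the chronology tolls or restarts the period.
Filing on 13 November 2011 missed the 26 October 2011 deadline — the action is time-barred.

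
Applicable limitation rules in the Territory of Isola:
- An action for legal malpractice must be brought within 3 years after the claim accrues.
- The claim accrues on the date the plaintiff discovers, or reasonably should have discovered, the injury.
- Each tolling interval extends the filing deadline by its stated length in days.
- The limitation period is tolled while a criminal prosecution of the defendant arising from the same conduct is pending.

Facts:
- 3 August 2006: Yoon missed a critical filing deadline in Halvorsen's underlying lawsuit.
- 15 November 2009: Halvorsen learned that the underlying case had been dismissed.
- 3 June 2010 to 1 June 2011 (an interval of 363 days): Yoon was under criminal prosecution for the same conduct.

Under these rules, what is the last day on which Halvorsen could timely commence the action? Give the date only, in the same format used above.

The claim did not accrue until Halvorsen discovered the injury on 15 November 2009; the 3 August 2006 act date does not start the clock under the stated rule.
3 years from 15 November 2009 is 15 November 2012.
Because the pending criminal prosecution ran from 3 June 2010 to 1 June 2011, the deadline is extended by 363 days to 13 November 2013.

13 November 2013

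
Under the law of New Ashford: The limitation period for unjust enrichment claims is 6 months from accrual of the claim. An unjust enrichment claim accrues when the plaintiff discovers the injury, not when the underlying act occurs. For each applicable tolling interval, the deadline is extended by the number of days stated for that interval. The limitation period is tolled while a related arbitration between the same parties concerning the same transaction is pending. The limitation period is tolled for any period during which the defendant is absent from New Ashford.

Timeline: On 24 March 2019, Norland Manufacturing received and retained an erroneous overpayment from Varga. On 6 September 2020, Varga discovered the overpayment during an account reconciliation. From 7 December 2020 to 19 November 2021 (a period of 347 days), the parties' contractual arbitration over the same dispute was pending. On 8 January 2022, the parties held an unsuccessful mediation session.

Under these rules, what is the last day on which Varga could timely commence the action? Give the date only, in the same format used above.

16 February 2022

Under the discovery rule, the claim accrued on 6 September 2020, when Varga discovered the injury — not on the 24 March 2019 date of the underlying act.
Adding the 6 months base period to 6 September 2020 gives a deadline of 6 March 2021, before any tolling.
Because the pending related arbitration ran from 7 December 2020 to 19 November 2021, the deadline is extended by 347 days to 16 February 2022.
The other events in the timeline have no effect on the limitation period under the stated rules.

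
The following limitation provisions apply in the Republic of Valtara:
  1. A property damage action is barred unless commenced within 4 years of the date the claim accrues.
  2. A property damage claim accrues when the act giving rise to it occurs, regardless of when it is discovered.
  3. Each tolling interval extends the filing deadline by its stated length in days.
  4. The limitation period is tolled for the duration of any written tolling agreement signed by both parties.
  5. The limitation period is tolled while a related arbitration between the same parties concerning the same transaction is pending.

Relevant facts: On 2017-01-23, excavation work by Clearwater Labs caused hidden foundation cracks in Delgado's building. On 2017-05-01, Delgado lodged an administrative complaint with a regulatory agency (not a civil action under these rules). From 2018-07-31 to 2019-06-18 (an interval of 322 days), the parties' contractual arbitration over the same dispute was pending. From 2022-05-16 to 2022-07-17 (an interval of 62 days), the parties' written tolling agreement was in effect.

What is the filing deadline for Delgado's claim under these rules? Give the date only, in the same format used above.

2021-12-11

The claim accrued on 2017-01-23, when the wrongful act occurred.
Adding the 4 years base period to 2017-01-23 gives a deadline of 2021-01-23, before any tolling.
The period was tolled for 322 days by the pending related arbitration (2018-07-31 to 2019-06-18), pushing the deadline to 2021-12-11.
The written tolling agreement from 2022-05-16 to 2022-07-17 began after the period had already run on 2021-12-11, so it has no tolling effect.
None of the other events listed affects the running of the period under the stated rules.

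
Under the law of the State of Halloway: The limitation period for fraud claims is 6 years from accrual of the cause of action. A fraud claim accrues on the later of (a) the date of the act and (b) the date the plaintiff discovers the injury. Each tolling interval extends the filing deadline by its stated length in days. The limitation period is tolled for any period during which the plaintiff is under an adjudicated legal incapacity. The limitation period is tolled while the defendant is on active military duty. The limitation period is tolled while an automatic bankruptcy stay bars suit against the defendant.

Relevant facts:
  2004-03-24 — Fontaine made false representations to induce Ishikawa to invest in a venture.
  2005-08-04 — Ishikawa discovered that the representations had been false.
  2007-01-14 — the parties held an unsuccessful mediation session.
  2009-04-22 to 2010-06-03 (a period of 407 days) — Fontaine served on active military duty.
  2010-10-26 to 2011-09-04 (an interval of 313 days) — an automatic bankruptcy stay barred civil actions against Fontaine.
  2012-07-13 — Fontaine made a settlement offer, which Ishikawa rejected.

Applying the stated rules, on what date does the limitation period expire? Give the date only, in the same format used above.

2013-07-24

Taking the later of the act (2004-03-24) and discovery (2005-08-04), the claim accrued on 2005-08-04.
The untolled deadline — 6 years after 2005-08-04 — is 2011-08-04.
The period was tolled for 407 days by the defendant's active military service (2009-04-22 to 2010-06-03), pushing the deadline to 2012-09-14.
The automatic bankruptcy stay from 2010-10-26 to 2011-09-04 tolled the period for 313 days, extending the deadline to 2013-07-24.
None of the other events listed affects the running of the period under the stated rules.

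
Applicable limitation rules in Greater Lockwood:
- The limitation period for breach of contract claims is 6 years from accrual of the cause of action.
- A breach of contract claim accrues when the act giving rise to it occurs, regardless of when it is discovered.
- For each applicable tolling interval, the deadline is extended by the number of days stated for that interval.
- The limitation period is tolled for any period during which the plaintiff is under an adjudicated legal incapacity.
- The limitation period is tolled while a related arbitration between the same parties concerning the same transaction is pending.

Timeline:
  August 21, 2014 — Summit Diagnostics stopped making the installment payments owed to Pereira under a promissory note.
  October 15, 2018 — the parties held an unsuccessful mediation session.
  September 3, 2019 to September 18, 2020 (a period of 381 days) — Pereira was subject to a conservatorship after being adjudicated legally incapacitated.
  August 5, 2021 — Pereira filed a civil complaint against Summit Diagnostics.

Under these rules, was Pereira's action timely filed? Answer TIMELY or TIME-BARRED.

The claim accrued on August 21, 2014, when the wrongful act occurred.
6 years from August 21, 2014 is August 21, 2020.
Because the plaintiff's legal incapacity ran from September 3, 2019 to September 18, 2020, the deadline is extended by 381 days to September 6, 2021.
None of the other events listed affects the running of the period under the stated rules.
The August 5, 2021 filing precedes the September 6, 2021 deadline; the claim is timely.

TIMELY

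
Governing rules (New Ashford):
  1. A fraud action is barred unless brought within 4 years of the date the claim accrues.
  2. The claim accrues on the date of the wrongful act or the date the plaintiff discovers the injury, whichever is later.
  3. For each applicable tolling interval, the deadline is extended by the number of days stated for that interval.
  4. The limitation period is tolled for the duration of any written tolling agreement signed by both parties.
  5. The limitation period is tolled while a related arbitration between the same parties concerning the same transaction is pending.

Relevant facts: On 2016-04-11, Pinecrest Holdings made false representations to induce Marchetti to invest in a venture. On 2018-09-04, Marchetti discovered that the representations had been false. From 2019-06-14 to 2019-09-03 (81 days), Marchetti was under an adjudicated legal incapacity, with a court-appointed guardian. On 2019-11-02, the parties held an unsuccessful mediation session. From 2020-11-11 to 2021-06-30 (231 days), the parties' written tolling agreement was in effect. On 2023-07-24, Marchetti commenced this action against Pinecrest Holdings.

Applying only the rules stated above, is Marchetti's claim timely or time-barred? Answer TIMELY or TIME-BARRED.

TIME-BARRED

Because discovery on 2018-09-04 post-dates the 2016-04-11 act, accrual under the later-of rule falls on 2018-09-04.
Adding the 4 years base period to 2018-09-04 gives a deadline of 2022-09-04, before any tolling.
The written tolling agreement from 2020-11-11 to 2021-06-30 tolled the period for 231 days, extending the deadline to 2023-04-23.
No stated provision tolls the period for the plaintiff's incapacity, so the interval from 2019-06-14 to 2019-09-03 has no effect on the deadline.
The other events in the timeline have no effect on the limitation period under the stated rules.
Filing on 2023-07-24 missed the 2023-04-23 deadline — the action is time-barred.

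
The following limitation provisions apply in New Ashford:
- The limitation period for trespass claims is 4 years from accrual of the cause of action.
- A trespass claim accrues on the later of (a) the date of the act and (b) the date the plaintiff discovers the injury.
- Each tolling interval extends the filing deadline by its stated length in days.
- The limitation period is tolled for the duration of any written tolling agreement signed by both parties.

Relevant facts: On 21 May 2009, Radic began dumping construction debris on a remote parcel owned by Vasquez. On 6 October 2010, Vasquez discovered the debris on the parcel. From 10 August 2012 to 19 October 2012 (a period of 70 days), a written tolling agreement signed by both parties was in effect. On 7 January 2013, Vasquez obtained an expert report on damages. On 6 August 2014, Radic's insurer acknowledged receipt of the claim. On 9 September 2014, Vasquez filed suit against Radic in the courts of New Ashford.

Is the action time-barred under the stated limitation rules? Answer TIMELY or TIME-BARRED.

TIMELY

Taking the later of the act (21 May 2009) and discovery (6 October 2010), the claim accrued on 6 October 2010.
Adding the 4 years base period to 6 October 2010 gives a deadline of 6 October 2014, before any tolling.
The period was tolled for 70 days by the written tolling agreement (10 August 2012 to 19 October 2012), pushing the deadline to 15 December 2014.
Nothing else in the chronology tolls or restarts the period.
Vasquez filed on 9 September 2014, before the 15 December 2014 deadline, so the action is timely.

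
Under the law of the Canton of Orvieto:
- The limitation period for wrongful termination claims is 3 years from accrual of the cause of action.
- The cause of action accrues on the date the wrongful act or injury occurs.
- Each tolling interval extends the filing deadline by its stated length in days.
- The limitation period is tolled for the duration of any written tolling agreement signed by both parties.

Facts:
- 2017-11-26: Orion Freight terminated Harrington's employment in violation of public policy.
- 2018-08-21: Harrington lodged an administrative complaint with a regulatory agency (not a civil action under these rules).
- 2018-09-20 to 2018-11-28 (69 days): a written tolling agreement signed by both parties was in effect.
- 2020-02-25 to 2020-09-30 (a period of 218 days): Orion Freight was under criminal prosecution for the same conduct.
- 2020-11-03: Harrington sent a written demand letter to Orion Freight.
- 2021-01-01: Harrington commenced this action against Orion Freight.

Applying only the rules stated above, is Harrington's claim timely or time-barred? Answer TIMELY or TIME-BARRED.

TIMELY

The cause of action accrued on 2017-11-26, the date of the act.
Adding the 3 years base period to 2017-11-26 gives a deadline of 2020-11-26, before any tolling.
Because the written tolling agreement ran from 2018-09-20 to 2018-11-28, the deadline is extended by 69 days to 2021-02-03.
The pending criminal prosecution from 2020-02-25 to 2020-09-30 does not toll the period, because no stated rule makes a criminal prosecution a tolling event.
The other events in the timeline have no effect on the limitation period under the stated rules.
The 2021-01-01 filing precedes the 2021-02-03 deadline; the claim is timely.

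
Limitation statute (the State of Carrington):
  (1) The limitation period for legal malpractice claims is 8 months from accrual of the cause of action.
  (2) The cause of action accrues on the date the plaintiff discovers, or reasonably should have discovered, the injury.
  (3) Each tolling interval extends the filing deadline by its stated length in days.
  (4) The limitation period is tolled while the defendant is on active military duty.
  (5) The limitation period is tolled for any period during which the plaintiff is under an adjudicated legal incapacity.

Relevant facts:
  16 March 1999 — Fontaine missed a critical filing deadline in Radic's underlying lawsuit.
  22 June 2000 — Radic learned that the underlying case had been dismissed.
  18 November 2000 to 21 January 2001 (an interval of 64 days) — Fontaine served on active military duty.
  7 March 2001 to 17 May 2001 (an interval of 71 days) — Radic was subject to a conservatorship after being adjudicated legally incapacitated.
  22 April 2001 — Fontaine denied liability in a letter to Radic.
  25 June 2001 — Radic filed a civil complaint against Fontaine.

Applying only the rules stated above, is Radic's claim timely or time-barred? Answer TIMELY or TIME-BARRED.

TIMELY

Under the discovery rule, the claim accrued on 22 June 2000, when Radic discovered the injury — not on the 16 March 1999 date of the underlying act.
The untolled deadline — 8 months after 22 June 2000 — is 22 February 2001.
The period was tolled for 64 days by the defendant's active military service (18 November 2000 to 21 January 2001), pushing the deadline to 27 April 2001.
The plaintiff's legal incapacity from 7 March 2001 to 17 May 2001 tolled the period for 71 days, extending the deadline to 7 July 2001.
The other events in the timeline have no effect on the limitation period under the stated rules.
The 25 June 2001 filing precedes the 7 July 2001 deadline; the claim is timely.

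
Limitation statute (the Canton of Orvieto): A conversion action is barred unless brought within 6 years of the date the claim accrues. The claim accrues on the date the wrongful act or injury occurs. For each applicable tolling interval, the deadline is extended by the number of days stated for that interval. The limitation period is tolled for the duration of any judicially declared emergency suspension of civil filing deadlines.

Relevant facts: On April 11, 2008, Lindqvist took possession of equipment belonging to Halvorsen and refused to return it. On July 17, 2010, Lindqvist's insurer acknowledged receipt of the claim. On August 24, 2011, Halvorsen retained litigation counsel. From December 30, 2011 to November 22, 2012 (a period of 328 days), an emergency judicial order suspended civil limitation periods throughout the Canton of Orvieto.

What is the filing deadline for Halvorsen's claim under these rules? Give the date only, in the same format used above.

The claim accrued on April 11, 2008, the date of the act.
6 years from April 11, 2008 is April 11, 2014.
Because the emergency suspension of filing deadlines ran from December 30, 2011 to November 22, 2012, the deadline is extended by 328 days to March 5, 2015.
None of the other events listed affects the running of the period under the stated rules.

March 5, 2015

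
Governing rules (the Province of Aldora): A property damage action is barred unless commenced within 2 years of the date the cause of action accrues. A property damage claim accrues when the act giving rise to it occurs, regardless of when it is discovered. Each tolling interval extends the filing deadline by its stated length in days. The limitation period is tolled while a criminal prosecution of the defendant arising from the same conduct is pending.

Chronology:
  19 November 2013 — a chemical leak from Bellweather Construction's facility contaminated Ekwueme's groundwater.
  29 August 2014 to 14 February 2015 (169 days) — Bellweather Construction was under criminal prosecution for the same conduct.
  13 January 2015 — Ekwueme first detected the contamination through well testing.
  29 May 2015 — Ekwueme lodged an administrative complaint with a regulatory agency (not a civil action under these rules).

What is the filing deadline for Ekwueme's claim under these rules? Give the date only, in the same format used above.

Because the rule ties accrual to occurrence, the claim accrued on 19 November 2013, not on the 13 January 2015 discovery date.
The untolled deadline — 2 years after 19 November 2013 — is 19 November 2015.
The period was tolled for 169 days by the pending criminal prosecution (29 August 2014 to 14 February 2015), pushing the deadline to 6 May 2016.
The other events in the timeline have no effect on the limitation period under the stated rules.

6 May 2016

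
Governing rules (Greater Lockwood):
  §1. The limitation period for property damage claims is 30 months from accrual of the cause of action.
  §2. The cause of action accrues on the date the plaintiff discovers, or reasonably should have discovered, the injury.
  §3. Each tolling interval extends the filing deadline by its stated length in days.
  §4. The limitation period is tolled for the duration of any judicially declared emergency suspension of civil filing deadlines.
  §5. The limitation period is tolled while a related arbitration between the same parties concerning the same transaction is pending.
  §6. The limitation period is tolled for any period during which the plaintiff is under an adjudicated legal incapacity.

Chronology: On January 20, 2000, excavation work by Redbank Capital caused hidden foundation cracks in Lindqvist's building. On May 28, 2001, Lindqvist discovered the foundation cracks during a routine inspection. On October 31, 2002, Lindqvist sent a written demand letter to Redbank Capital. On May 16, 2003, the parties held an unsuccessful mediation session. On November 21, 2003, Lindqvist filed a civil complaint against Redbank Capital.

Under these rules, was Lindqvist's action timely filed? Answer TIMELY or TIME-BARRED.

TIMELY

Under the discovery rule, the claim accrued on May 28, 2001, when Lindqvist discovered the injury — not on the January 20, 2000 date of the underlying act.
Adding the 30 months base period to May 28, 2001 gives a deadline of November 28, 2003, before any tolling.
Nothing else in the chronology tolls or restarts the period.
Filing on November 21, 2003 beat the November 28, 2003 deadline — the action is timely.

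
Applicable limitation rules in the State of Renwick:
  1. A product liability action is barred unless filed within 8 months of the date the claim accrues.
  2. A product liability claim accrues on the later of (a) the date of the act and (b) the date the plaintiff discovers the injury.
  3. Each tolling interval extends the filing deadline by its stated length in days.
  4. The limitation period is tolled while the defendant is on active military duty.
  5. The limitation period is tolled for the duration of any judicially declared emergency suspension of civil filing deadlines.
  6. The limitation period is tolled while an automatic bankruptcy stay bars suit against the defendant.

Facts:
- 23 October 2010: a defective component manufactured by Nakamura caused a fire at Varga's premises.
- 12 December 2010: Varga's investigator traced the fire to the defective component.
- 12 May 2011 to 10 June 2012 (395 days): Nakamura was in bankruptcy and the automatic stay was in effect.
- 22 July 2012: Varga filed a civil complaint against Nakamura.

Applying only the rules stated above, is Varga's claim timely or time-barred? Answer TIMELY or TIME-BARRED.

The claim accrued on 12 December 2010 — the later of the 23 October 2010 act and the 12 December 2010 discovery.
Adding the 8 months base period to 12 December 2010 gives a deadline of 12 August 2011, before any tolling.
The period was tolled for 395 days by the automatic bankruptcy stay (12 May 2011 to 10 June 2012), pushing the deadline to 10 September 2012.
Filing on 22 July 2012 beat the 10 September 2012 deadline — the action is timely.

TIMELY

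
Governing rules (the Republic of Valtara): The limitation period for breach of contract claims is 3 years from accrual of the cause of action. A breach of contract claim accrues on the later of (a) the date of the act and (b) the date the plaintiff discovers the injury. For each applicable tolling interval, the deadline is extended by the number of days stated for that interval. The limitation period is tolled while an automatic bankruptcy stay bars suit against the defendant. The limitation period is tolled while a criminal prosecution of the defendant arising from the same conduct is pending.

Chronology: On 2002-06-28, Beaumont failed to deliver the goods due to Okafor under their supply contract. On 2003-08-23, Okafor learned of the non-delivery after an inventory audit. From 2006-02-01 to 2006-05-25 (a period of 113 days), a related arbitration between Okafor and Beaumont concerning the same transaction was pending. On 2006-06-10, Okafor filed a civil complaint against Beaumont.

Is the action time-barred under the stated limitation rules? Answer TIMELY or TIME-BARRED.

TIMELY

The claim accrued on 2003-08-23 — the later of the 2002-06-28 act and the 2003-08-23 discovery.
The untolled deadline — 3 years after 2003-08-23 — is 2006-08-23.
No stated provision tolls the period for a pending arbitration, so the interval from 2006-02-01 to 2006-05-25 has no effect on the deadline.
Okafor filed on 2006-06-10, before the 2006-08-23 deadline, so the action is timely.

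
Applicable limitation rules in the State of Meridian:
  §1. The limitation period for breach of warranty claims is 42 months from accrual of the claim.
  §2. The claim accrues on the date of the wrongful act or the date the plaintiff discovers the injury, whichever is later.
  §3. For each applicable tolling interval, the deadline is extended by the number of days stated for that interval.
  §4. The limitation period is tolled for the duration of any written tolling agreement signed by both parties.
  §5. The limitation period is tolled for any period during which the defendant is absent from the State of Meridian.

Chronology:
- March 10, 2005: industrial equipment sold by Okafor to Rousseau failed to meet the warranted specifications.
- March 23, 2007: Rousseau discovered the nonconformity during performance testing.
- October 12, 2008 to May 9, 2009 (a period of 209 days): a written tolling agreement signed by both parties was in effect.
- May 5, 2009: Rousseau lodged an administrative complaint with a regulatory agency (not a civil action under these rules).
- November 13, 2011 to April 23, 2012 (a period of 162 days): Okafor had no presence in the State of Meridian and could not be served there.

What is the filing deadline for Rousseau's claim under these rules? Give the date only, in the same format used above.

April 20, 2011

The claim accrued on March 23, 2007 — the later of the March 10, 2005 act and the March 23, 2007 discovery.
42 months from March 23, 2007 is September 23, 2010.
Because the written tolling agreement ran from October 12, 2008 to May 9, 2009, the deadline is extended by 209 days to April 20, 2011.
The defendant's absence from the jurisdiction starting November 13, 2011 came too late — the period had run on April 20, 2011 — and so does not extend the deadline.
The other events in the timeline have no effect on the limitation period under the stated rules.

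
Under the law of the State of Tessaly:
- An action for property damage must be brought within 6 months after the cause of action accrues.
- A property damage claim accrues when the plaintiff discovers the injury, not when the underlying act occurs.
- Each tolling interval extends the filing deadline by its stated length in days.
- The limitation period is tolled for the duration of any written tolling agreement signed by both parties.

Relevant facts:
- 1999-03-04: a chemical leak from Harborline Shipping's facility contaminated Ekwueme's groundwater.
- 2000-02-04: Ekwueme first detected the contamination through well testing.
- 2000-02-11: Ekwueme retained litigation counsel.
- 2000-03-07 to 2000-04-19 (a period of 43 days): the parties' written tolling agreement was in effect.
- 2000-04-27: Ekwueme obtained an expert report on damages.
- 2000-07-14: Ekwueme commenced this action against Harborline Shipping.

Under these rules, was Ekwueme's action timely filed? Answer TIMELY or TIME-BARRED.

TIMELY

Under the discovery rule, the claim accrued on 2000-02-04, when Ekwueme discovered the injury — not on the 1999-03-04 date of the underlying act.
Adding the 6 months base period to 2000-02-04 gives a deadline of 2000-08-04, before any tolling.
Because the written tolling agreement ran from 2000-03-07 to 2000-04-19, the deadline is extended by 43 days to 2000-09-16.
The other events in the timeline have no effect on the limitation period under the stated rules.
Filing on 2000-07-14 beat the 2000-09-16 deadline — the action is timely.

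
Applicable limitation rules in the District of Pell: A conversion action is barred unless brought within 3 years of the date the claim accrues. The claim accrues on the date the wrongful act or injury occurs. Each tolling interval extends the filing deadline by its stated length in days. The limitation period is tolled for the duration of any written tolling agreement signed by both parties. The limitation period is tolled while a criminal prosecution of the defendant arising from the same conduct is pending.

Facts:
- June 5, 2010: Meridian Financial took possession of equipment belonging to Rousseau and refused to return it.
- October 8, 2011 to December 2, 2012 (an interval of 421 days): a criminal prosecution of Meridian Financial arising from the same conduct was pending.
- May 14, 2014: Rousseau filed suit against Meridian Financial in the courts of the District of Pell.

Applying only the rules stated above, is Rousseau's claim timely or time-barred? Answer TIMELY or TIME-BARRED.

The claim accrued on June 5, 2010, when the wrongful act occurred.
Adding the 3 years base period to June 5, 2010 gives a deadline of June 5, 2013, before any tolling.
Because the pending criminal prosecution ran from October 8, 2011 to December 2, 2012, the deadline is extended by 421 days to July 31, 2014.
Rousseau filed on May 14, 2014, before the July 31, 2014 deadline, so the action is timely.

TIMELY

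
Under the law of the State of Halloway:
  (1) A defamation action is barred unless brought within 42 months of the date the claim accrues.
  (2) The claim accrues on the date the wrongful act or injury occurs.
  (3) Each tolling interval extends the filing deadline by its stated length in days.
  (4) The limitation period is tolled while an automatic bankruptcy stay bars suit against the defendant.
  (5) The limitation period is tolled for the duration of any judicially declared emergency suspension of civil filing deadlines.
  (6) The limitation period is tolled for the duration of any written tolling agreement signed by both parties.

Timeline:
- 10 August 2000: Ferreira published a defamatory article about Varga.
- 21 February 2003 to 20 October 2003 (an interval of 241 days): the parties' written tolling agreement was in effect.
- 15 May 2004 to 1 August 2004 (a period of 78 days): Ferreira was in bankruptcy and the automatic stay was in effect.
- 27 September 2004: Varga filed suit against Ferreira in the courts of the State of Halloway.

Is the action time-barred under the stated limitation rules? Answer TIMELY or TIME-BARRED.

TIMELY

The claim accrued on 10 August 2000, the date of the act.
Adding the 42 months base period to 10 August 2000 gives a deadline of 10 February 2004, before any tolling.
The period was tolled for 241 days by the written tolling agreement (21 February 2003 to 20 October 2003), pushing the deadline to 8 October 2004.
The automatic bankruptcy stay from 15 May 2004 to 1 August 2004 tolled the period for 78 days, extending the deadline to 25 December 2004.
Filing on 27 September 2004 beat the 25 December 2004 deadline — the action is timely.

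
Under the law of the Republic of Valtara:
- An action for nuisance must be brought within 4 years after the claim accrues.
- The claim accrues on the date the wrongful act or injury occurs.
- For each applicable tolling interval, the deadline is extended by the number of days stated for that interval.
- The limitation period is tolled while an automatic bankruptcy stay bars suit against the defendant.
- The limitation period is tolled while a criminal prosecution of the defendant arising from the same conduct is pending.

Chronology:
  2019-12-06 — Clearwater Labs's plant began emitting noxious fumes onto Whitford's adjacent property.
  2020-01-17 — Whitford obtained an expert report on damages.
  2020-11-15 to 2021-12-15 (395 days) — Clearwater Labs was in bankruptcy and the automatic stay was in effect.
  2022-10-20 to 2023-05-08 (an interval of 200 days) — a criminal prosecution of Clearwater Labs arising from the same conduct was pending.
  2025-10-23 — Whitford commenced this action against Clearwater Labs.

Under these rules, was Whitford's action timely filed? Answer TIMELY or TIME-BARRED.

The limitation period began to run on 2019-12-06.
The untolled deadline — 4 years after 2019-12-06 — is 2023-12-06.
The automatic bankruptcy stay from 2020-11-15 to 2021-12-15 tolled the period for 395 days, extending the deadline to 2025-01-04.
The pending criminal prosecution from 2022-10-20 to 2023-05-08 tolled the period for 200 days, extending the deadline to 2025-07-23.
The other events in the timeline have no effect on the limitation period under the stated rules.
Filing on 2025-10-23 missed the 2025-07-23 deadline — the action is time-barred.

TIME-BARRED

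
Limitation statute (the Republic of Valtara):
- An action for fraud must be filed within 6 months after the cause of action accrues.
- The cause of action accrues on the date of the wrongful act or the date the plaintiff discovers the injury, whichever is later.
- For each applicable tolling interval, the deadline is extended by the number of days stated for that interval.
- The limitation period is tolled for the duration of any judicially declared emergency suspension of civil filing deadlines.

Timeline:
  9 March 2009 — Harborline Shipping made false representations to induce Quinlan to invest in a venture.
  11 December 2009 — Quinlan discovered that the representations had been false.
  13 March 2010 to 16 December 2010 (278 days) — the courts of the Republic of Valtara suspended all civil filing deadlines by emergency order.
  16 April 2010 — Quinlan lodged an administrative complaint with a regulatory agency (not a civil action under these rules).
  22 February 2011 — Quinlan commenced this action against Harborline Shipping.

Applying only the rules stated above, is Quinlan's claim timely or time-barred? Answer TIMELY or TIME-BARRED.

Because discovery on 11 December 2009 post-dates the 9 March 2009 act, accrual under the later-of rule falls on 11 December 2009.
Adding the 6 months base period to 11 December 2009 gives a deadline of 11 June 2010, before any tolling.
The emergency suspension of filing deadlines from 13 March 2010 to 16 December 2010 tolled the period for 278 days, extending the deadline to 16 March 2011.
The other events in the timeline have no effect on the limitation period under the stated rules.
Quinlan filed on 22 February 2011, before the 16 March 2011 deadline, so the action is timely.

TIMELY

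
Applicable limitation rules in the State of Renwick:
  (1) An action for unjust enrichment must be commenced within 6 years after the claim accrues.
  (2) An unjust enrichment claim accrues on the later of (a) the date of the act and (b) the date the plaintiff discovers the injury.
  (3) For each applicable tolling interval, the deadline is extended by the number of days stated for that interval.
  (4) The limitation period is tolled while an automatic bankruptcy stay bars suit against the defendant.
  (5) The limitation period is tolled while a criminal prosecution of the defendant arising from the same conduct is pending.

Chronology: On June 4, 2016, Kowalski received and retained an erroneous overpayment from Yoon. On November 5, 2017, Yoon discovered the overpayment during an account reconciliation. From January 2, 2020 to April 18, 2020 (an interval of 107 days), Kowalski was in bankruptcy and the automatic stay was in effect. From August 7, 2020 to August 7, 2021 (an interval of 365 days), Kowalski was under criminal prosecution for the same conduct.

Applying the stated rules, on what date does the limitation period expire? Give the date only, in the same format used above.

Because discovery on November 5, 2017 post-dates the June 4, 2016 act, accrual under the later-of rule falls on November 5, 2017.
6 years from November 5, 2017 is November 5, 2023.
The automatic bankruptcy stay from January 2, 2020 to April 18, 2020 tolled the period for 107 days, extending the deadline to February 20, 2024.
The period was tolled for 365 days by the pending criminal prosecution (August 7, 2020 to August 7, 2021), pushing the deadline to February 19, 2025.

February 19, 2025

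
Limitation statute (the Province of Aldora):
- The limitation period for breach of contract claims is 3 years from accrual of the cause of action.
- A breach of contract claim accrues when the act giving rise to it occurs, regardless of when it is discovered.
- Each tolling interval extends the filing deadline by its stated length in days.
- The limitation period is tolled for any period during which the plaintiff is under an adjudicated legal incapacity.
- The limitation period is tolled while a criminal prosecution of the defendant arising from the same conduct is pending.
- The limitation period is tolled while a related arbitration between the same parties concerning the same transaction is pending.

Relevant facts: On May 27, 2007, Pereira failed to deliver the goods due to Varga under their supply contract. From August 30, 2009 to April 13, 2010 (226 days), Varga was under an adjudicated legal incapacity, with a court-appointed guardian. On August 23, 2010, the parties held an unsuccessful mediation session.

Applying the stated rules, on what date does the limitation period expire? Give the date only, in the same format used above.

January 8, 2011

The claim accrued on May 27, 2007, when the wrongful act occurred.
The untolled deadline — 3 years after May 27, 2007 — is May 27, 2010.
The period was tolled for 226 days by the plaintiff's legal incapacity (August 30, 2009 to April 13, 2010), pushing the deadline to January 8, 2011.
Nothing else in the chronology tolls or restarts the period.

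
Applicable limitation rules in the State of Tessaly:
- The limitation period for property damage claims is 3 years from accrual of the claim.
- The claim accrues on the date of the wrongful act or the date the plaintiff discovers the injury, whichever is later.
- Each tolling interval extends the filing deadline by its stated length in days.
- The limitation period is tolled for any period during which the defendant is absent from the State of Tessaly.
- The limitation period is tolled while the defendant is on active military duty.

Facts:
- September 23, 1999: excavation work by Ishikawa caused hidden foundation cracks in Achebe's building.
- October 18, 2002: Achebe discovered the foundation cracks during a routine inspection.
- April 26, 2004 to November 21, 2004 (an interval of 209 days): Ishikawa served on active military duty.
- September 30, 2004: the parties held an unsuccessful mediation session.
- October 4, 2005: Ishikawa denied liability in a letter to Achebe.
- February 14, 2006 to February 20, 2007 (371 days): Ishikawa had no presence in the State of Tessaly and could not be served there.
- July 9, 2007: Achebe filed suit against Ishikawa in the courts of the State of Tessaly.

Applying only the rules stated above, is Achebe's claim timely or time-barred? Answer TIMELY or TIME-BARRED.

Taking the later of the act (September 23, 1999) and discovery (October 18, 2002), the claim accrued on October 18, 2002.
3 years from October 18, 2002 is October 18, 2005.
Because the defendant's active military service ran from April 26, 2004 to November 21, 2004, the deadline is extended by 209 days to May 15, 2006.
The period was tolled for 371 days by the defendant's absence from the jurisdiction (February 14, 2006 to February 20, 2007), pushing the deadline to May 21, 2007.
The other events in the timeline have no effect on the limitation period under the stated rules.
Filing on July 9, 2007 missed the May 21, 2007 deadline — the action is time-barred.

TIME-BARRED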